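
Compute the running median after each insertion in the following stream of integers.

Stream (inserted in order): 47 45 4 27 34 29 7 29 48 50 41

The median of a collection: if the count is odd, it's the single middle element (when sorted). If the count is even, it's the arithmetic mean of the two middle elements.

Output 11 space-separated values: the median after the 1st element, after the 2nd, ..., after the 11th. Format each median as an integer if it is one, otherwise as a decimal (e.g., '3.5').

Answer: 47 46 45 36 34 31.5 29 29 29 31.5 34

Derivation:
Step 1: insert 47 -> lo=[47] (size 1, max 47) hi=[] (size 0) -> median=47
Step 2: insert 45 -> lo=[45] (size 1, max 45) hi=[47] (size 1, min 47) -> median=46
Step 3: insert 4 -> lo=[4, 45] (size 2, max 45) hi=[47] (size 1, min 47) -> median=45
Step 4: insert 27 -> lo=[4, 27] (size 2, max 27) hi=[45, 47] (size 2, min 45) -> median=36
Step 5: insert 34 -> lo=[4, 27, 34] (size 3, max 34) hi=[45, 47] (size 2, min 45) -> median=34
Step 6: insert 29 -> lo=[4, 27, 29] (size 3, max 29) hi=[34, 45, 47] (size 3, min 34) -> median=31.5
Step 7: insert 7 -> lo=[4, 7, 27, 29] (size 4, max 29) hi=[34, 45, 47] (size 3, min 34) -> median=29
Step 8: insert 29 -> lo=[4, 7, 27, 29] (size 4, max 29) hi=[29, 34, 45, 47] (size 4, min 29) -> median=29
Step 9: insert 48 -> lo=[4, 7, 27, 29, 29] (size 5, max 29) hi=[34, 45, 47, 48] (size 4, min 34) -> median=29
Step 10: insert 50 -> lo=[4, 7, 27, 29, 29] (size 5, max 29) hi=[34, 45, 47, 48, 50] (size 5, min 34) -> median=31.5
Step 11: insert 41 -> lo=[4, 7, 27, 29, 29, 34] (size 6, max 34) hi=[41, 45, 47, 48, 50] (size 5, min 41) -> median=34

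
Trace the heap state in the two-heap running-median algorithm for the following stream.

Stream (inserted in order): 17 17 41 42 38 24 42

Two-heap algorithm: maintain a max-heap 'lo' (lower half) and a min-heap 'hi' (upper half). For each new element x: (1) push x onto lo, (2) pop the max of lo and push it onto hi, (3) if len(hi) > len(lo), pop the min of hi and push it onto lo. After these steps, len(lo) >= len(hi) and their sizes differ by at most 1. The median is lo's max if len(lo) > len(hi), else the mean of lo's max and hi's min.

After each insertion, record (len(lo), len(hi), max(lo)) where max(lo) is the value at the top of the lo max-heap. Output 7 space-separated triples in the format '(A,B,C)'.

Step 1: insert 17 -> lo=[17] hi=[] -> (len(lo)=1, len(hi)=0, max(lo)=17)
Step 2: insert 17 -> lo=[17] hi=[17] -> (len(lo)=1, len(hi)=1, max(lo)=17)
Step 3: insert 41 -> lo=[17, 17] hi=[41] -> (len(lo)=2, len(hi)=1, max(lo)=17)
Step 4: insert 42 -> lo=[17, 17] hi=[41, 42] -> (len(lo)=2, len(hi)=2, max(lo)=17)
Step 5: insert 38 -> lo=[17, 17, 38] hi=[41, 42] -> (len(lo)=3, len(hi)=2, max(lo)=38)
Step 6: insert 24 -> lo=[17, 17, 24] hi=[38, 41, 42] -> (len(lo)=3, len(hi)=3, max(lo)=24)
Step 7: insert 42 -> lo=[17, 17, 24, 38] hi=[41, 42, 42] -> (len(lo)=4, len(hi)=3, max(lo)=38)

Answer: (1,0,17) (1,1,17) (2,1,17) (2,2,17) (3,2,38) (3,3,24) (4,3,38)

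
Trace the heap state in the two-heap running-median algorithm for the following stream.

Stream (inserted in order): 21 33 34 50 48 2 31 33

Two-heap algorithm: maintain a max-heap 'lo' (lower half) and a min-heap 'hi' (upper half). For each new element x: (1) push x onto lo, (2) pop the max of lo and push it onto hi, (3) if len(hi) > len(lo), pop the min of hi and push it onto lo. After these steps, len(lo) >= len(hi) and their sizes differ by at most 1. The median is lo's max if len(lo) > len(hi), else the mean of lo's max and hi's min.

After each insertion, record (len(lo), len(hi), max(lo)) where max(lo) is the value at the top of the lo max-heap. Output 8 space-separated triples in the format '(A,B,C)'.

Step 1: insert 21 -> lo=[21] hi=[] -> (len(lo)=1, len(hi)=0, max(lo)=21)
Step 2: insert 33 -> lo=[21] hi=[33] -> (len(lo)=1, len(hi)=1, max(lo)=21)
Step 3: insert 34 -> lo=[21, 33] hi=[34] -> (len(lo)=2, len(hi)=1, max(lo)=33)
Step 4: insert 50 -> lo=[21, 33] hi=[34, 50] -> (len(lo)=2, len(hi)=2, max(lo)=33)
Step 5: insert 48 -> lo=[21, 33, 34] hi=[48, 50] -> (len(lo)=3, len(hi)=2, max(lo)=34)
Step 6: insert 2 -> lo=[2, 21, 33] hi=[34, 48, 50] -> (len(lo)=3, len(hi)=3, max(lo)=33)
Step 7: insert 31 -> lo=[2, 21, 31, 33] hi=[34, 48, 50] -> (len(lo)=4, len(hi)=3, max(lo)=33)
Step 8: insert 33 -> lo=[2, 21, 31, 33] hi=[33, 34, 48, 50] -> (len(lo)=4, len(hi)=4, max(lo)=33)

Answer: (1,0,21) (1,1,21) (2,1,33) (2,2,33) (3,2,34) (3,3,33) (4,3,33) (4,4,33)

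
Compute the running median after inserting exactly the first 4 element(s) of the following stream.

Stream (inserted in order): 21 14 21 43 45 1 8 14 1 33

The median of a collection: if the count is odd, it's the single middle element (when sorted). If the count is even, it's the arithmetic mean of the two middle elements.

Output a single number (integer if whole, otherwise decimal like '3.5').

Step 1: insert 21 -> lo=[21] (size 1, max 21) hi=[] (size 0) -> median=21
Step 2: insert 14 -> lo=[14] (size 1, max 14) hi=[21] (size 1, min 21) -> median=17.5
Step 3: insert 21 -> lo=[14, 21] (size 2, max 21) hi=[21] (size 1, min 21) -> median=21
Step 4: insert 43 -> lo=[14, 21] (size 2, max 21) hi=[21, 43] (size 2, min 21) -> median=21

Answer: 21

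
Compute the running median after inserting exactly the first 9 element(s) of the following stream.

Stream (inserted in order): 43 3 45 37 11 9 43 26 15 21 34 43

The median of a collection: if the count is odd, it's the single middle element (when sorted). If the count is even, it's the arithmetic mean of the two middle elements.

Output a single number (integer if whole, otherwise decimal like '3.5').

Step 1: insert 43 -> lo=[43] (size 1, max 43) hi=[] (size 0) -> median=43
Step 2: insert 3 -> lo=[3] (size 1, max 3) hi=[43] (size 1, min 43) -> median=23
Step 3: insert 45 -> lo=[3, 43] (size 2, max 43) hi=[45] (size 1, min 45) -> median=43
Step 4: insert 37 -> lo=[3, 37] (size 2, max 37) hi=[43, 45] (size 2, min 43) -> median=40
Step 5: insert 11 -> lo=[3, 11, 37] (size 3, max 37) hi=[43, 45] (size 2, min 43) -> median=37
Step 6: insert 9 -> lo=[3, 9, 11] (size 3, max 11) hi=[37, 43, 45] (size 3, min 37) -> median=24
Step 7: insert 43 -> lo=[3, 9, 11, 37] (size 4, max 37) hi=[43, 43, 45] (size 3, min 43) -> median=37
Step 8: insert 26 -> lo=[3, 9, 11, 26] (size 4, max 26) hi=[37, 43, 43, 45] (size 4, min 37) -> median=31.5
Step 9: insert 15 -> lo=[3, 9, 11, 15, 26] (size 5, max 26) hi=[37, 43, 43, 45] (size 4, min 37) -> median=26

Answer: 26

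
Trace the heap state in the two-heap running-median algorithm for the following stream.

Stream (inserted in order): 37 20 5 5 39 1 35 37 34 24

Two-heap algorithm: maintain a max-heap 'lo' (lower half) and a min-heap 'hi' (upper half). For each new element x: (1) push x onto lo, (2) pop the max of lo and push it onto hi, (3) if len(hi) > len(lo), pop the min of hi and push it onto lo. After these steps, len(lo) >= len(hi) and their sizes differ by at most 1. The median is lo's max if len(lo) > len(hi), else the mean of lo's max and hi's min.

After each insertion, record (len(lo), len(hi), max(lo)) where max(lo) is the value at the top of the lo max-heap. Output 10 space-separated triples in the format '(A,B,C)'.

Answer: (1,0,37) (1,1,20) (2,1,20) (2,2,5) (3,2,20) (3,3,5) (4,3,20) (4,4,20) (5,4,34) (5,5,24)

Derivation:
Step 1: insert 37 -> lo=[37] hi=[] -> (len(lo)=1, len(hi)=0, max(lo)=37)
Step 2: insert 20 -> lo=[20] hi=[37] -> (len(lo)=1, len(hi)=1, max(lo)=20)
Step 3: insert 5 -> lo=[5, 20] hi=[37] -> (len(lo)=2, len(hi)=1, max(lo)=20)
Step 4: insert 5 -> lo=[5, 5] hi=[20, 37] -> (len(lo)=2, len(hi)=2, max(lo)=5)
Step 5: insert 39 -> lo=[5, 5, 20] hi=[37, 39] -> (len(lo)=3, len(hi)=2, max(lo)=20)
Step 6: insert 1 -> lo=[1, 5, 5] hi=[20, 37, 39] -> (len(lo)=3, len(hi)=3, max(lo)=5)
Step 7: insert 35 -> lo=[1, 5, 5, 20] hi=[35, 37, 39] -> (len(lo)=4, len(hi)=3, max(lo)=20)
Step 8: insert 37 -> lo=[1, 5, 5, 20] hi=[35, 37, 37, 39] -> (len(lo)=4, len(hi)=4, max(lo)=20)
Step 9: insert 34 -> lo=[1, 5, 5, 20, 34] hi=[35, 37, 37, 39] -> (len(lo)=5, len(hi)=4, max(lo)=34)
Step 10: insert 24 -> lo=[1, 5, 5, 20, 24] hi=[34, 35, 37, 37, 39] -> (len(lo)=5, len(hi)=5, max(lo)=24)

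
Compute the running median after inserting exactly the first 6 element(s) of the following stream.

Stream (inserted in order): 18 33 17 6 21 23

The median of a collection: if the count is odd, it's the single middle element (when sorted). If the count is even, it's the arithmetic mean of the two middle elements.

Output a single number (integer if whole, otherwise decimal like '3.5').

Step 1: insert 18 -> lo=[18] (size 1, max 18) hi=[] (size 0) -> median=18
Step 2: insert 33 -> lo=[18] (size 1, max 18) hi=[33] (size 1, min 33) -> median=25.5
Step 3: insert 17 -> lo=[17, 18] (size 2, max 18) hi=[33] (size 1, min 33) -> median=18
Step 4: insert 6 -> lo=[6, 17] (size 2, max 17) hi=[18, 33] (size 2, min 18) -> median=17.5
Step 5: insert 21 -> lo=[6, 17, 18] (size 3, max 18) hi=[21, 33] (size 2, min 21) -> median=18
Step 6: insert 23 -> lo=[6, 17, 18] (size 3, max 18) hi=[21, 23, 33] (size 3, min 21) -> median=19.5

Answer: 19.5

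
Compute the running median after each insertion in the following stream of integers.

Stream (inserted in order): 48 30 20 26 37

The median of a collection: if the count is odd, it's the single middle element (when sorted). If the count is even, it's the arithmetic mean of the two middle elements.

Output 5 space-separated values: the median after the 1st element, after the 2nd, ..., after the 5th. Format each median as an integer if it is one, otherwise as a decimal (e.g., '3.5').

Step 1: insert 48 -> lo=[48] (size 1, max 48) hi=[] (size 0) -> median=48
Step 2: insert 30 -> lo=[30] (size 1, max 30) hi=[48] (size 1, min 48) -> median=39
Step 3: insert 20 -> lo=[20, 30] (size 2, max 30) hi=[48] (size 1, min 48) -> median=30
Step 4: insert 26 -> lo=[20, 26] (size 2, max 26) hi=[30, 48] (size 2, min 30) -> median=28
Step 5: insert 37 -> lo=[20, 26, 30] (size 3, max 30) hi=[37, 48] (size 2, min 37) -> median=30

Answer: 48 39 30 28 30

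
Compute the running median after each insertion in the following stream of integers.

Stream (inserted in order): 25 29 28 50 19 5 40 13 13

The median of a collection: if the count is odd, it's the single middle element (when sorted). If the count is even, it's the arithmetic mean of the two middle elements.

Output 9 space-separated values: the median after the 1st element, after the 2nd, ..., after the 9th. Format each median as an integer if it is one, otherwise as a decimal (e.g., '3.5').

Answer: 25 27 28 28.5 28 26.5 28 26.5 25

Derivation:
Step 1: insert 25 -> lo=[25] (size 1, max 25) hi=[] (size 0) -> median=25
Step 2: insert 29 -> lo=[25] (size 1, max 25) hi=[29] (size 1, min 29) -> median=27
Step 3: insert 28 -> lo=[25, 28] (size 2, max 28) hi=[29] (size 1, min 29) -> median=28
Step 4: insert 50 -> lo=[25, 28] (size 2, max 28) hi=[29, 50] (size 2, min 29) -> median=28.5
Step 5: insert 19 -> lo=[19, 25, 28] (size 3, max 28) hi=[29, 50] (size 2, min 29) -> median=28
Step 6: insert 5 -> lo=[5, 19, 25] (size 3, max 25) hi=[28, 29, 50] (size 3, min 28) -> median=26.5
Step 7: insert 40 -> lo=[5, 19, 25, 28] (size 4, max 28) hi=[29, 40, 50] (size 3, min 29) -> median=28
Step 8: insert 13 -> lo=[5, 13, 19, 25] (size 4, max 25) hi=[28, 29, 40, 50] (size 4, min 28) -> median=26.5
Step 9: insert 13 -> lo=[5, 13, 13, 19, 25] (size 5, max 25) hi=[28, 29, 40, 50] (size 4, min 28) -> median=25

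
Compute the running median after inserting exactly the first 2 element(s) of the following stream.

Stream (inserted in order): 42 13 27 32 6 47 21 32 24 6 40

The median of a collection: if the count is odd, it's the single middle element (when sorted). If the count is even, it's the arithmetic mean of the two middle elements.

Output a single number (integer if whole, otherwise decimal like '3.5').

Answer: 27.5

Derivation:
Step 1: insert 42 -> lo=[42] (size 1, max 42) hi=[] (size 0) -> median=42
Step 2: insert 13 -> lo=[13] (size 1, max 13) hi=[42] (size 1, min 42) -> median=27.5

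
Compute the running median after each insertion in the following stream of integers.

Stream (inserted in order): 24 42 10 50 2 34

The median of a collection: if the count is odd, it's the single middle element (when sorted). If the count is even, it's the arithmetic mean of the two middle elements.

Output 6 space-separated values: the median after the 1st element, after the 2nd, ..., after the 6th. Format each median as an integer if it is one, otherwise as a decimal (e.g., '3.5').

Step 1: insert 24 -> lo=[24] (size 1, max 24) hi=[] (size 0) -> median=24
Step 2: insert 42 -> lo=[24] (size 1, max 24) hi=[42] (size 1, min 42) -> median=33
Step 3: insert 10 -> lo=[10, 24] (size 2, max 24) hi=[42] (size 1, min 42) -> median=24
Step 4: insert 50 -> lo=[10, 24] (size 2, max 24) hi=[42, 50] (size 2, min 42) -> median=33
Step 5: insert 2 -> lo=[2, 10, 24] (size 3, max 24) hi=[42, 50] (size 2, min 42) -> median=24
Step 6: insert 34 -> lo=[2, 10, 24] (size 3, max 24) hi=[34, 42, 50] (size 3, min 34) -> median=29

Answer: 24 33 24 33 24 29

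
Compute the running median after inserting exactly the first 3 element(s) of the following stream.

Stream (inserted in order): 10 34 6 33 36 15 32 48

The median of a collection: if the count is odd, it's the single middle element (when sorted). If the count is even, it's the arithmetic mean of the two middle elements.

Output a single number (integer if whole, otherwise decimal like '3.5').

Answer: 10

Derivation:
Step 1: insert 10 -> lo=[10] (size 1, max 10) hi=[] (size 0) -> median=10
Step 2: insert 34 -> lo=[10] (size 1, max 10) hi=[34] (size 1, min 34) -> median=22
Step 3: insert 6 -> lo=[6, 10] (size 2, max 10) hi=[34] (size 1, min 34) -> median=10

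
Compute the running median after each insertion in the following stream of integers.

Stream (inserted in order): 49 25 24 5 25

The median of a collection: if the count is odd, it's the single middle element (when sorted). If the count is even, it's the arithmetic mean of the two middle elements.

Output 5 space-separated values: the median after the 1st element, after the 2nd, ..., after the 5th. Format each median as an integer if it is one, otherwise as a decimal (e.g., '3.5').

Answer: 49 37 25 24.5 25

Derivation:
Step 1: insert 49 -> lo=[49] (size 1, max 49) hi=[] (size 0) -> median=49
Step 2: insert 25 -> lo=[25] (size 1, max 25) hi=[49] (size 1, min 49) -> median=37
Step 3: insert 24 -> lo=[24, 25] (size 2, max 25) hi=[49] (size 1, min 49) -> median=25
Step 4: insert 5 -> lo=[5, 24] (size 2, max 24) hi=[25, 49] (size 2, min 25) -> median=24.5
Step 5: insert 25 -> lo=[5, 24, 25] (size 3, max 25) hi=[25, 49] (size 2, min 25) -> median=25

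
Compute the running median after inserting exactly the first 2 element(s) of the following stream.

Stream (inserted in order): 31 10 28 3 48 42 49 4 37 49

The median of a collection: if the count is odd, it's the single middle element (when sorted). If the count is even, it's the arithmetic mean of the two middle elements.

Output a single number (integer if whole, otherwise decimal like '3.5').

Step 1: insert 31 -> lo=[31] (size 1, max 31) hi=[] (size 0) -> median=31
Step 2: insert 10 -> lo=[10] (size 1, max 10) hi=[31] (size 1, min 31) -> median=20.5

Answer: 20.5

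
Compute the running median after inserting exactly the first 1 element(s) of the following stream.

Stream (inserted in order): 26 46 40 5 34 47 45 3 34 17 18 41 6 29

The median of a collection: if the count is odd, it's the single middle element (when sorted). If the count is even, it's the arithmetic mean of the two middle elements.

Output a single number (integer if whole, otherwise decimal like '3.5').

Step 1: insert 26 -> lo=[26] (size 1, max 26) hi=[] (size 0) -> median=26

Answer: 26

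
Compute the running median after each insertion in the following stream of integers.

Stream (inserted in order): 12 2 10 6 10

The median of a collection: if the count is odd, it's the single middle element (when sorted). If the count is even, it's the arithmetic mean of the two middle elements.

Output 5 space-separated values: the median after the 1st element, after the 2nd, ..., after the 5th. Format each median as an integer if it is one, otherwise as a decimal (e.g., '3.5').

Step 1: insert 12 -> lo=[12] (size 1, max 12) hi=[] (size 0) -> median=12
Step 2: insert 2 -> lo=[2] (size 1, max 2) hi=[12] (size 1, min 12) -> median=7
Step 3: insert 10 -> lo=[2, 10] (size 2, max 10) hi=[12] (size 1, min 12) -> median=10
Step 4: insert 6 -> lo=[2, 6] (size 2, max 6) hi=[10, 12] (size 2, min 10) -> median=8
Step 5: insert 10 -> lo=[2, 6, 10] (size 3, max 10) hi=[10, 12] (size 2, min 10) -> median=10

Answer: 12 7 10 8 10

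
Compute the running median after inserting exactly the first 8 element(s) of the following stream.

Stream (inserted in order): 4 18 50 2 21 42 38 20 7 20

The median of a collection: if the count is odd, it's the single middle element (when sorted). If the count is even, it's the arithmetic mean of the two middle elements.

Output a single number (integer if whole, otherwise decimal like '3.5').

Step 1: insert 4 -> lo=[4] (size 1, max 4) hi=[] (size 0) -> median=4
Step 2: insert 18 -> lo=[4] (size 1, max 4) hi=[18] (size 1, min 18) -> median=11
Step 3: insert 50 -> lo=[4, 18] (size 2, max 18) hi=[50] (size 1, min 50) -> median=18
Step 4: insert 2 -> lo=[2, 4] (size 2, max 4) hi=[18, 50] (size 2, min 18) -> median=11
Step 5: insert 21 -> lo=[2, 4, 18] (size 3, max 18) hi=[21, 50] (size 2, min 21) -> median=18
Step 6: insert 42 -> lo=[2, 4, 18] (size 3, max 18) hi=[21, 42, 50] (size 3, min 21) -> median=19.5
Step 7: insert 38 -> lo=[2, 4, 18, 21] (size 4, max 21) hi=[38, 42, 50] (size 3, min 38) -> median=21
Step 8: insert 20 -> lo=[2, 4, 18, 20] (size 4, max 20) hi=[21, 38, 42, 50] (size 4, min 21) -> median=20.5

Answer: 20.5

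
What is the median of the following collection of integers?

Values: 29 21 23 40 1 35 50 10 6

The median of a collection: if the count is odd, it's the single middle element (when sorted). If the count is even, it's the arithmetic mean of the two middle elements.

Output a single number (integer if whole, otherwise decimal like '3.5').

Step 1: insert 29 -> lo=[29] (size 1, max 29) hi=[] (size 0) -> median=29
Step 2: insert 21 -> lo=[21] (size 1, max 21) hi=[29] (size 1, min 29) -> median=25
Step 3: insert 23 -> lo=[21, 23] (size 2, max 23) hi=[29] (size 1, min 29) -> median=23
Step 4: insert 40 -> lo=[21, 23] (size 2, max 23) hi=[29, 40] (size 2, min 29) -> median=26
Step 5: insert 1 -> lo=[1, 21, 23] (size 3, max 23) hi=[29, 40] (size 2, min 29) -> median=23
Step 6: insert 35 -> lo=[1, 21, 23] (size 3, max 23) hi=[29, 35, 40] (size 3, min 29) -> median=26
Step 7: insert 50 -> lo=[1, 21, 23, 29] (size 4, max 29) hi=[35, 40, 50] (size 3, min 35) -> median=29
Step 8: insert 10 -> lo=[1, 10, 21, 23] (size 4, max 23) hi=[29, 35, 40, 50] (size 4, min 29) -> median=26
Step 9: insert 6 -> lo=[1, 6, 10, 21, 23] (size 5, max 23) hi=[29, 35, 40, 50] (size 4, min 29) -> median=23

Answer: 23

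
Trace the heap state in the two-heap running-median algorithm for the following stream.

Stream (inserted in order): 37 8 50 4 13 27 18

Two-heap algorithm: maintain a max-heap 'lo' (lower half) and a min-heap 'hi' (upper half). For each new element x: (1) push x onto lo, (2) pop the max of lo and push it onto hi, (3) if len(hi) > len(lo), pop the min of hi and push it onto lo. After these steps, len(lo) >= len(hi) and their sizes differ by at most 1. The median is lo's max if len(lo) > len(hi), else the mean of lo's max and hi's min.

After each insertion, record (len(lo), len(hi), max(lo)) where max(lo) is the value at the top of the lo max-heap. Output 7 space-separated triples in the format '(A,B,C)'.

Step 1: insert 37 -> lo=[37] hi=[] -> (len(lo)=1, len(hi)=0, max(lo)=37)
Step 2: insert 8 -> lo=[8] hi=[37] -> (len(lo)=1, len(hi)=1, max(lo)=8)
Step 3: insert 50 -> lo=[8, 37] hi=[50] -> (len(lo)=2, len(hi)=1, max(lo)=37)
Step 4: insert 4 -> lo=[4, 8] hi=[37, 50] -> (len(lo)=2, len(hi)=2, max(lo)=8)
Step 5: insert 13 -> lo=[4, 8, 13] hi=[37, 50] -> (len(lo)=3, len(hi)=2, max(lo)=13)
Step 6: insert 27 -> lo=[4, 8, 13] hi=[27, 37, 50] -> (len(lo)=3, len(hi)=3, max(lo)=13)
Step 7: insert 18 -> lo=[4, 8, 13, 18] hi=[27, 37, 50] -> (len(lo)=4, len(hi)=3, max(lo)=18)

Answer: (1,0,37) (1,1,8) (2,1,37) (2,2,8) (3,2,13) (3,3,13) (4,3,18)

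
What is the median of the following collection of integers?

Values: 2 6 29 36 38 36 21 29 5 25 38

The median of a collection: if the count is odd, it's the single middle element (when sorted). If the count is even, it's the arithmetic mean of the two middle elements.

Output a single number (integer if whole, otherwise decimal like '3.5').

Answer: 29

Derivation:
Step 1: insert 2 -> lo=[2] (size 1, max 2) hi=[] (size 0) -> median=2
Step 2: insert 6 -> lo=[2] (size 1, max 2) hi=[6] (size 1, min 6) -> median=4
Step 3: insert 29 -> lo=[2, 6] (size 2, max 6) hi=[29] (size 1, min 29) -> median=6
Step 4: insert 36 -> lo=[2, 6] (size 2, max 6) hi=[29, 36] (size 2, min 29) -> median=17.5
Step 5: insert 38 -> lo=[2, 6, 29] (size 3, max 29) hi=[36, 38] (size 2, min 36) -> median=29
Step 6: insert 36 -> lo=[2, 6, 29] (size 3, max 29) hi=[36, 36, 38] (size 3, min 36) -> median=32.5
Step 7: insert 21 -> lo=[2, 6, 21, 29] (size 4, max 29) hi=[36, 36, 38] (size 3, min 36) -> median=29
Step 8: insert 29 -> lo=[2, 6, 21, 29] (size 4, max 29) hi=[29, 36, 36, 38] (size 4, min 29) -> median=29
Step 9: insert 5 -> lo=[2, 5, 6, 21, 29] (size 5, max 29) hi=[29, 36, 36, 38] (size 4, min 29) -> median=29
Step 10: insert 25 -> lo=[2, 5, 6, 21, 25] (size 5, max 25) hi=[29, 29, 36, 36, 38] (size 5, min 29) -> median=27
Step 11: insert 38 -> lo=[2, 5, 6, 21, 25, 29] (size 6, max 29) hi=[29, 36, 36, 38, 38] (size 5, min 29) -> median=29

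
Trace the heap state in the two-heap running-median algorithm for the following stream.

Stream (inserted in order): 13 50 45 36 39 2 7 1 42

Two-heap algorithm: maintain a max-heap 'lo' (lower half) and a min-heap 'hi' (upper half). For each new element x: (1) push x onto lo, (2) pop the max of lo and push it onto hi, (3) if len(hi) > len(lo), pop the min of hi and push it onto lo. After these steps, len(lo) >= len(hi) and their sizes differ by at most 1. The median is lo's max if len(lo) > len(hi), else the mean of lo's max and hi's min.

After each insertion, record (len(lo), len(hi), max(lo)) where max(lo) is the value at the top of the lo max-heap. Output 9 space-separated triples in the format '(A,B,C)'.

Answer: (1,0,13) (1,1,13) (2,1,45) (2,2,36) (3,2,39) (3,3,36) (4,3,36) (4,4,13) (5,4,36)

Derivation:
Step 1: insert 13 -> lo=[13] hi=[] -> (len(lo)=1, len(hi)=0, max(lo)=13)
Step 2: insert 50 -> lo=[13] hi=[50] -> (len(lo)=1, len(hi)=1, max(lo)=13)
Step 3: insert 45 -> lo=[13, 45] hi=[50] -> (len(lo)=2, len(hi)=1, max(lo)=45)
Step 4: insert 36 -> lo=[13, 36] hi=[45, 50] -> (len(lo)=2, len(hi)=2, max(lo)=36)
Step 5: insert 39 -> lo=[13, 36, 39] hi=[45, 50] -> (len(lo)=3, len(hi)=2, max(lo)=39)
Step 6: insert 2 -> lo=[2, 13, 36] hi=[39, 45, 50] -> (len(lo)=3, len(hi)=3, max(lo)=36)
Step 7: insert 7 -> lo=[2, 7, 13, 36] hi=[39, 45, 50] -> (len(lo)=4, len(hi)=3, max(lo)=36)
Step 8: insert 1 -> lo=[1, 2, 7, 13] hi=[36, 39, 45, 50] -> (len(lo)=4, len(hi)=4, max(lo)=13)
Step 9: insert 42 -> lo=[1, 2, 7, 13, 36] hi=[39, 42, 45, 50] -> (len(lo)=5, len(hi)=4, max(lo)=36)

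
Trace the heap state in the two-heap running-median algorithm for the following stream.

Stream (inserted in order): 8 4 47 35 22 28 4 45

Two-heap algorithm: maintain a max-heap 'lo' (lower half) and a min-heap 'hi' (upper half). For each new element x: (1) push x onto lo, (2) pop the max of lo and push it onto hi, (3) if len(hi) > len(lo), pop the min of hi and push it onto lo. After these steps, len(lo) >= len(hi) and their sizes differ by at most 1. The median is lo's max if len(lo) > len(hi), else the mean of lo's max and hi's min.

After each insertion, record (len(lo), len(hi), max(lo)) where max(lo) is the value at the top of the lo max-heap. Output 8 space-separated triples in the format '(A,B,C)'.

Answer: (1,0,8) (1,1,4) (2,1,8) (2,2,8) (3,2,22) (3,3,22) (4,3,22) (4,4,22)

Derivation:
Step 1: insert 8 -> lo=[8] hi=[] -> (len(lo)=1, len(hi)=0, max(lo)=8)
Step 2: insert 4 -> lo=[4] hi=[8] -> (len(lo)=1, len(hi)=1, max(lo)=4)
Step 3: insert 47 -> lo=[4, 8] hi=[47] -> (len(lo)=2, len(hi)=1, max(lo)=8)
Step 4: insert 35 -> lo=[4, 8] hi=[35, 47] -> (len(lo)=2, len(hi)=2, max(lo)=8)
Step 5: insert 22 -> lo=[4, 8, 22] hi=[35, 47] -> (len(lo)=3, len(hi)=2, max(lo)=22)
Step 6: insert 28 -> lo=[4, 8, 22] hi=[28, 35, 47] -> (len(lo)=3, len(hi)=3, max(lo)=22)
Step 7: insert 4 -> lo=[4, 4, 8, 22] hi=[28, 35, 47] -> (len(lo)=4, len(hi)=3, max(lo)=22)
Step 8: insert 45 -> lo=[4, 4, 8, 22] hi=[28, 35, 45, 47] -> (len(lo)=4, len(hi)=4, max(lo)=22)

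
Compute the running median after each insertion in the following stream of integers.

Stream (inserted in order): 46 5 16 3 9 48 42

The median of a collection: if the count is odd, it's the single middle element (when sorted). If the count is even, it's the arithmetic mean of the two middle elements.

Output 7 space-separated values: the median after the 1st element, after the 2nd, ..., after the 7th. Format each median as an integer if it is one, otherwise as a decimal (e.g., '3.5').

Answer: 46 25.5 16 10.5 9 12.5 16

Derivation:
Step 1: insert 46 -> lo=[46] (size 1, max 46) hi=[] (size 0) -> median=46
Step 2: insert 5 -> lo=[5] (size 1, max 5) hi=[46] (size 1, min 46) -> median=25.5
Step 3: insert 16 -> lo=[5, 16] (size 2, max 16) hi=[46] (size 1, min 46) -> median=16
Step 4: insert 3 -> lo=[3, 5] (size 2, max 5) hi=[16, 46] (size 2, min 16) -> median=10.5
Step 5: insert 9 -> lo=[3, 5, 9] (size 3, max 9) hi=[16, 46] (size 2, min 16) -> median=9
Step 6: insert 48 -> lo=[3, 5, 9] (size 3, max 9) hi=[16, 46, 48] (size 3, min 16) -> median=12.5
Step 7: insert 42 -> lo=[3, 5, 9, 16] (size 4, max 16) hi=[42, 46, 48] (size 3, min 42) -> median=16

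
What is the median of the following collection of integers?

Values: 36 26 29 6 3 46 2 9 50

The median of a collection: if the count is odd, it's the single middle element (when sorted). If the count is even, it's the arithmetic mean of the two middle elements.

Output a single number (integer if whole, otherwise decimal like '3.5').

Step 1: insert 36 -> lo=[36] (size 1, max 36) hi=[] (size 0) -> median=36
Step 2: insert 26 -> lo=[26] (size 1, max 26) hi=[36] (size 1, min 36) -> median=31
Step 3: insert 29 -> lo=[26, 29] (size 2, max 29) hi=[36] (size 1, min 36) -> median=29
Step 4: insert 6 -> lo=[6, 26] (size 2, max 26) hi=[29, 36] (size 2, min 29) -> median=27.5
Step 5: insert 3 -> lo=[3, 6, 26] (size 3, max 26) hi=[29, 36] (size 2, min 29) -> median=26
Step 6: insert 46 -> lo=[3, 6, 26] (size 3, max 26) hi=[29, 36, 46] (size 3, min 29) -> median=27.5
Step 7: insert 2 -> lo=[2, 3, 6, 26] (size 4, max 26) hi=[29, 36, 46] (size 3, min 29) -> median=26
Step 8: insert 9 -> lo=[2, 3, 6, 9] (size 4, max 9) hi=[26, 29, 36, 46] (size 4, min 26) -> median=17.5
Step 9: insert 50 -> lo=[2, 3, 6, 9, 26] (size 5, max 26) hi=[29, 36, 46, 50] (size 4, min 29) -> median=26

Answer: 26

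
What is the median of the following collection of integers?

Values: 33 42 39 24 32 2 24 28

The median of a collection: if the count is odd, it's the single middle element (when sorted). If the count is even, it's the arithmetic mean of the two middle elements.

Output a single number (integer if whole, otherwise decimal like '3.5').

Step 1: insert 33 -> lo=[33] (size 1, max 33) hi=[] (size 0) -> median=33
Step 2: insert 42 -> lo=[33] (size 1, max 33) hi=[42] (size 1, min 42) -> median=37.5
Step 3: insert 39 -> lo=[33, 39] (size 2, max 39) hi=[42] (size 1, min 42) -> median=39
Step 4: insert 24 -> lo=[24, 33] (size 2, max 33) hi=[39, 42] (size 2, min 39) -> median=36
Step 5: insert 32 -> lo=[24, 32, 33] (size 3, max 33) hi=[39, 42] (size 2, min 39) -> median=33
Step 6: insert 2 -> lo=[2, 24, 32] (size 3, max 32) hi=[33, 39, 42] (size 3, min 33) -> median=32.5
Step 7: insert 24 -> lo=[2, 24, 24, 32] (size 4, max 32) hi=[33, 39, 42] (size 3, min 33) -> median=32
Step 8: insert 28 -> lo=[2, 24, 24, 28] (size 4, max 28) hi=[32, 33, 39, 42] (size 4, min 32) -> median=30

Answer: 30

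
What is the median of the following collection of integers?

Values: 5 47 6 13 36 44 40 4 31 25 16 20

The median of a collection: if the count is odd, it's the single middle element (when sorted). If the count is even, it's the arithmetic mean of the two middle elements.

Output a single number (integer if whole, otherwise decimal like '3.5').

Step 1: insert 5 -> lo=[5] (size 1, max 5) hi=[] (size 0) -> median=5
Step 2: insert 47 -> lo=[5] (size 1, max 5) hi=[47] (size 1, min 47) -> median=26
Step 3: insert 6 -> lo=[5, 6] (size 2, max 6) hi=[47] (size 1, min 47) -> median=6
Step 4: insert 13 -> lo=[5, 6] (size 2, max 6) hi=[13, 47] (size 2, min 13) -> median=9.5
Step 5: insert 36 -> lo=[5, 6, 13] (size 3, max 13) hi=[36, 47] (size 2, min 36) -> median=13
Step 6: insert 44 -> lo=[5, 6, 13] (size 3, max 13) hi=[36, 44, 47] (size 3, min 36) -> median=24.5
Step 7: insert 40 -> lo=[5, 6, 13, 36] (size 4, max 36) hi=[40, 44, 47] (size 3, min 40) -> median=36
Step 8: insert 4 -> lo=[4, 5, 6, 13] (size 4, max 13) hi=[36, 40, 44, 47] (size 4, min 36) -> median=24.5
Step 9: insert 31 -> lo=[4, 5, 6, 13, 31] (size 5, max 31) hi=[36, 40, 44, 47] (size 4, min 36) -> median=31
Step 10: insert 25 -> lo=[4, 5, 6, 13, 25] (size 5, max 25) hi=[31, 36, 40, 44, 47] (size 5, min 31) -> median=28
Step 11: insert 16 -> lo=[4, 5, 6, 13, 16, 25] (size 6, max 25) hi=[31, 36, 40, 44, 47] (size 5, min 31) -> median=25
Step 12: insert 20 -> lo=[4, 5, 6, 13, 16, 20] (size 6, max 20) hi=[25, 31, 36, 40, 44, 47] (size 6, min 25) -> median=22.5

Answer: 22.5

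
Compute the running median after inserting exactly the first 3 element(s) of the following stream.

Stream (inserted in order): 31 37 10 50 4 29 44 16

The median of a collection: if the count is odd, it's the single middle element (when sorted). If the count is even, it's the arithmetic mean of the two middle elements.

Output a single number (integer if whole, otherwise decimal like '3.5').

Step 1: insert 31 -> lo=[31] (size 1, max 31) hi=[] (size 0) -> median=31
Step 2: insert 37 -> lo=[31] (size 1, max 31) hi=[37] (size 1, min 37) -> median=34
Step 3: insert 10 -> lo=[10, 31] (size 2, max 31) hi=[37] (size 1, min 37) -> median=31

Answer: 31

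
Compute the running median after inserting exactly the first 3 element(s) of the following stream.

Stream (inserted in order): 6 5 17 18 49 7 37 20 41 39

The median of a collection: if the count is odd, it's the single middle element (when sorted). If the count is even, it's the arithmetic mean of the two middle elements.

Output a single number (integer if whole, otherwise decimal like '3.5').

Step 1: insert 6 -> lo=[6] (size 1, max 6) hi=[] (size 0) -> median=6
Step 2: insert 5 -> lo=[5] (size 1, max 5) hi=[6] (size 1, min 6) -> median=5.5
Step 3: insert 17 -> lo=[5, 6] (size 2, max 6) hi=[17] (size 1, min 17) -> median=6

Answer: 6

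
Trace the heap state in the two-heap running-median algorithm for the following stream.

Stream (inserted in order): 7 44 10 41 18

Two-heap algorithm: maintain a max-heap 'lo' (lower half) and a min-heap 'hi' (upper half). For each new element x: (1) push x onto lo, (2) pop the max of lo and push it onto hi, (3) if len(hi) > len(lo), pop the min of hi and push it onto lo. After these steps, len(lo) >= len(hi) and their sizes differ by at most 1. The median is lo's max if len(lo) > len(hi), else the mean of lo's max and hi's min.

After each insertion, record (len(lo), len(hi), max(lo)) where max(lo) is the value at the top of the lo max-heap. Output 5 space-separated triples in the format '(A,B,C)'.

Step 1: insert 7 -> lo=[7] hi=[] -> (len(lo)=1, len(hi)=0, max(lo)=7)
Step 2: insert 44 -> lo=[7] hi=[44] -> (len(lo)=1, len(hi)=1, max(lo)=7)
Step 3: insert 10 -> lo=[7, 10] hi=[44] -> (len(lo)=2, len(hi)=1, max(lo)=10)
Step 4: insert 41 -> lo=[7, 10] hi=[41, 44] -> (len(lo)=2, len(hi)=2, max(lo)=10)
Step 5: insert 18 -> lo=[7, 10, 18] hi=[41, 44] -> (len(lo)=3, len(hi)=2, max(lo)=18)

Answer: (1,0,7) (1,1,7) (2,1,10) (2,2,10) (3,2,18)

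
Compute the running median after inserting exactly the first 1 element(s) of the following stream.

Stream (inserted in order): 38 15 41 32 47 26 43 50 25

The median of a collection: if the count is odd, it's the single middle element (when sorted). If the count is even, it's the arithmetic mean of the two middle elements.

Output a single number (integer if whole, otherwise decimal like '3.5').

Answer: 38

Derivation:
Step 1: insert 38 -> lo=[38] (size 1, max 38) hi=[] (size 0) -> median=38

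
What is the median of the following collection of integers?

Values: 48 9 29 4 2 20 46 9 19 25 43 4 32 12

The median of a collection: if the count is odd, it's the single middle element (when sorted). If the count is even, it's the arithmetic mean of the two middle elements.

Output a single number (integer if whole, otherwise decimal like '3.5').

Step 1: insert 48 -> lo=[48] (size 1, max 48) hi=[] (size 0) -> median=48
Step 2: insert 9 -> lo=[9] (size 1, max 9) hi=[48] (size 1, min 48) -> median=28.5
Step 3: insert 29 -> lo=[9, 29] (size 2, max 29) hi=[48] (size 1, min 48) -> median=29
Step 4: insert 4 -> lo=[4, 9] (size 2, max 9) hi=[29, 48] (size 2, min 29) -> median=19
Step 5: insert 2 -> lo=[2, 4, 9] (size 3, max 9) hi=[29, 48] (size 2, min 29) -> median=9
Step 6: insert 20 -> lo=[2, 4, 9] (size 3, max 9) hi=[20, 29, 48] (size 3, min 20) -> median=14.5
Step 7: insert 46 -> lo=[2, 4, 9, 20] (size 4, max 20) hi=[29, 46, 48] (size 3, min 29) -> median=20
Step 8: insert 9 -> lo=[2, 4, 9, 9] (size 4, max 9) hi=[20, 29, 46, 48] (size 4, min 20) -> median=14.5
Step 9: insert 19 -> lo=[2, 4, 9, 9, 19] (size 5, max 19) hi=[20, 29, 46, 48] (size 4, min 20) -> median=19
Step 10: insert 25 -> lo=[2, 4, 9, 9, 19] (size 5, max 19) hi=[20, 25, 29, 46, 48] (size 5, min 20) -> median=19.5
Step 11: insert 43 -> lo=[2, 4, 9, 9, 19, 20] (size 6, max 20) hi=[25, 29, 43, 46, 48] (size 5, min 25) -> median=20
Step 12: insert 4 -> lo=[2, 4, 4, 9, 9, 19] (size 6, max 19) hi=[20, 25, 29, 43, 46, 48] (size 6, min 20) -> median=19.5
Step 13: insert 32 -> lo=[2, 4, 4, 9, 9, 19, 20] (size 7, max 20) hi=[25, 29, 32, 43, 46, 48] (size 6, min 25) -> median=20
Step 14: insert 12 -> lo=[2, 4, 4, 9, 9, 12, 19] (size 7, max 19) hi=[20, 25, 29, 32, 43, 46, 48] (size 7, min 20) -> median=19.5

Answer: 19.5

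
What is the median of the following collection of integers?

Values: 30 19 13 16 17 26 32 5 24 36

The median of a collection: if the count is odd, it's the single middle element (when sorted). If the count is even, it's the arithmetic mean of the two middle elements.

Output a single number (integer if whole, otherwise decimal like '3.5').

Step 1: insert 30 -> lo=[30] (size 1, max 30) hi=[] (size 0) -> median=30
Step 2: insert 19 -> lo=[19] (size 1, max 19) hi=[30] (size 1, min 30) -> median=24.5
Step 3: insert 13 -> lo=[13, 19] (size 2, max 19) hi=[30] (size 1, min 30) -> median=19
Step 4: insert 16 -> lo=[13, 16] (size 2, max 16) hi=[19, 30] (size 2, min 19) -> median=17.5
Step 5: insert 17 -> lo=[13, 16, 17] (size 3, max 17) hi=[19, 30] (size 2, min 19) -> median=17
Step 6: insert 26 -> lo=[13, 16, 17] (size 3, max 17) hi=[19, 26, 30] (size 3, min 19) -> median=18
Step 7: insert 32 -> lo=[13, 16, 17, 19] (size 4, max 19) hi=[26, 30, 32] (size 3, min 26) -> median=19
Step 8: insert 5 -> lo=[5, 13, 16, 17] (size 4, max 17) hi=[19, 26, 30, 32] (size 4, min 19) -> median=18
Step 9: insert 24 -> lo=[5, 13, 16, 17, 19] (size 5, max 19) hi=[24, 26, 30, 32] (size 4, min 24) -> median=19
Step 10: insert 36 -> lo=[5, 13, 16, 17, 19] (size 5, max 19) hi=[24, 26, 30, 32, 36] (size 5, min 24) -> median=21.5

Answer: 21.5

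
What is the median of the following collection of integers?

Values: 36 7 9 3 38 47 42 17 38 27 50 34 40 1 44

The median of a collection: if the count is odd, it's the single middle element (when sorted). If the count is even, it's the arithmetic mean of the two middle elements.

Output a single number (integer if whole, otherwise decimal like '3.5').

Answer: 36

Derivation:
Step 1: insert 36 -> lo=[36] (size 1, max 36) hi=[] (size 0) -> median=36
Step 2: insert 7 -> lo=[7] (size 1, max 7) hi=[36] (size 1, min 36) -> median=21.5
Step 3: insert 9 -> lo=[7, 9] (size 2, max 9) hi=[36] (size 1, min 36) -> median=9
Step 4: insert 3 -> lo=[3, 7] (size 2, max 7) hi=[9, 36] (size 2, min 9) -> median=8
Step 5: insert 38 -> lo=[3, 7, 9] (size 3, max 9) hi=[36, 38] (size 2, min 36) -> median=9
Step 6: insert 47 -> lo=[3, 7, 9] (size 3, max 9) hi=[36, 38, 47] (size 3, min 36) -> median=22.5
Step 7: insert 42 -> lo=[3, 7, 9, 36] (size 4, max 36) hi=[38, 42, 47] (size 3, min 38) -> median=36
Step 8: insert 17 -> lo=[3, 7, 9, 17] (size 4, max 17) hi=[36, 38, 42, 47] (size 4, min 36) -> median=26.5
Step 9: insert 38 -> lo=[3, 7, 9, 17, 36] (size 5, max 36) hi=[38, 38, 42, 47] (size 4, min 38) -> median=36
Step 10: insert 27 -> lo=[3, 7, 9, 17, 27] (size 5, max 27) hi=[36, 38, 38, 42, 47] (size 5, min 36) -> median=31.5
Step 11: insert 50 -> lo=[3, 7, 9, 17, 27, 36] (size 6, max 36) hi=[38, 38, 42, 47, 50] (size 5, min 38) -> median=36
Step 12: insert 34 -> lo=[3, 7, 9, 17, 27, 34] (size 6, max 34) hi=[36, 38, 38, 42, 47, 50] (size 6, min 36) -> median=35
Step 13: insert 40 -> lo=[3, 7, 9, 17, 27, 34, 36] (size 7, max 36) hi=[38, 38, 40, 42, 47, 50] (size 6, min 38) -> median=36
Step 14: insert 1 -> lo=[1, 3, 7, 9, 17, 27, 34] (size 7, max 34) hi=[36, 38, 38, 40, 42, 47, 50] (size 7, min 36) -> median=35
Step 15: insert 44 -> lo=[1, 3, 7, 9, 17, 27, 34, 36] (size 8, max 36) hi=[38, 38, 40, 42, 44, 47, 50] (size 7, min 38) -> median=36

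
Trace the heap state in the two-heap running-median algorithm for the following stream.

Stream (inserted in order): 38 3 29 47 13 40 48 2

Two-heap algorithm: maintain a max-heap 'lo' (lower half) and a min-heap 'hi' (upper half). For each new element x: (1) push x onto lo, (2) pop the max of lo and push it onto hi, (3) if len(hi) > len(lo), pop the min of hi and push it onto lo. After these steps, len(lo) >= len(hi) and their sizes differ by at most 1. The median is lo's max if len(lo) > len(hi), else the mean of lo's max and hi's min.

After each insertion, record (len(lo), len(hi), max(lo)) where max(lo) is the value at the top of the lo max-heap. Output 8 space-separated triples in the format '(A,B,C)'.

Step 1: insert 38 -> lo=[38] hi=[] -> (len(lo)=1, len(hi)=0, max(lo)=38)
Step 2: insert 3 -> lo=[3] hi=[38] -> (len(lo)=1, len(hi)=1, max(lo)=3)
Step 3: insert 29 -> lo=[3, 29] hi=[38] -> (len(lo)=2, len(hi)=1, max(lo)=29)
Step 4: insert 47 -> lo=[3, 29] hi=[38, 47] -> (len(lo)=2, len(hi)=2, max(lo)=29)
Step 5: insert 13 -> lo=[3, 13, 29] hi=[38, 47] -> (len(lo)=3, len(hi)=2, max(lo)=29)
Step 6: insert 40 -> lo=[3, 13, 29] hi=[38, 40, 47] -> (len(lo)=3, len(hi)=3, max(lo)=29)
Step 7: insert 48 -> lo=[3, 13, 29, 38] hi=[40, 47, 48] -> (len(lo)=4, len(hi)=3, max(lo)=38)
Step 8: insert 2 -> lo=[2, 3, 13, 29] hi=[38, 40, 47, 48] -> (len(lo)=4, len(hi)=4, max(lo)=29)

Answer: (1,0,38) (1,1,3) (2,1,29) (2,2,29) (3,2,29) (3,3,29) (4,3,38) (4,4,29)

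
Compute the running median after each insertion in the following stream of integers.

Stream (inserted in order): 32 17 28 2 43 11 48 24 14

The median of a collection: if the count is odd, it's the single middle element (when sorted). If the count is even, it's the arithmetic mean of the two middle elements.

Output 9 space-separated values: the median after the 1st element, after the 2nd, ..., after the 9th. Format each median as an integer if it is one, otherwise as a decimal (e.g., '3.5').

Step 1: insert 32 -> lo=[32] (size 1, max 32) hi=[] (size 0) -> median=32
Step 2: insert 17 -> lo=[17] (size 1, max 17) hi=[32] (size 1, min 32) -> median=24.5
Step 3: insert 28 -> lo=[17, 28] (size 2, max 28) hi=[32] (size 1, min 32) -> median=28
Step 4: insert 2 -> lo=[2, 17] (size 2, max 17) hi=[28, 32] (size 2, min 28) -> median=22.5
Step 5: insert 43 -> lo=[2, 17, 28] (size 3, max 28) hi=[32, 43] (size 2, min 32) -> median=28
Step 6: insert 11 -> lo=[2, 11, 17] (size 3, max 17) hi=[28, 32, 43] (size 3, min 28) -> median=22.5
Step 7: insert 48 -> lo=[2, 11, 17, 28] (size 4, max 28) hi=[32, 43, 48] (size 3, min 32) -> median=28
Step 8: insert 24 -> lo=[2, 11, 17, 24] (size 4, max 24) hi=[28, 32, 43, 48] (size 4, min 28) -> median=26
Step 9: insert 14 -> lo=[2, 11, 14, 17, 24] (size 5, max 24) hi=[28, 32, 43, 48] (size 4, min 28) -> median=24

Answer: 32 24.5 28 22.5 28 22.5 28 26 24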